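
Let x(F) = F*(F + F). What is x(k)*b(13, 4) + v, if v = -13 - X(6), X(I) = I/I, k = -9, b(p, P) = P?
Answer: 634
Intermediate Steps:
X(I) = 1
x(F) = 2*F² (x(F) = F*(2*F) = 2*F²)
v = -14 (v = -13 - 1*1 = -13 - 1 = -14)
x(k)*b(13, 4) + v = (2*(-9)²)*4 - 14 = (2*81)*4 - 14 = 162*4 - 14 = 648 - 14 = 634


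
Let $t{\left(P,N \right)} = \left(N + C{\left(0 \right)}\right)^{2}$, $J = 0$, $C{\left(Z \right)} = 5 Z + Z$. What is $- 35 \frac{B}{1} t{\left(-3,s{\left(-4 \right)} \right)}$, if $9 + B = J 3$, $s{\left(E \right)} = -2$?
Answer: $1260$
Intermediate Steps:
$C{\left(Z \right)} = 6 Z$
$t{\left(P,N \right)} = N^{2}$ ($t{\left(P,N \right)} = \left(N + 6 \cdot 0\right)^{2} = \left(N + 0\right)^{2} = N^{2}$)
$B = -9$ ($B = -9 + 0 \cdot 3 = -9 + 0 = -9$)
$- 35 \frac{B}{1} t{\left(-3,s{\left(-4 \right)} \right)} = - 35 \left(- \frac{9}{1}\right) \left(-2\right)^{2} = - 35 \left(\left(-9\right) 1\right) 4 = \left(-35\right) \left(-9\right) 4 = 315 \cdot 4 = 1260$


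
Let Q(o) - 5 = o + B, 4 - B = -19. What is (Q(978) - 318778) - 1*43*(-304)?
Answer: -304700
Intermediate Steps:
B = 23 (B = 4 - 1*(-19) = 4 + 19 = 23)
Q(o) = 28 + o (Q(o) = 5 + (o + 23) = 5 + (23 + o) = 28 + o)
(Q(978) - 318778) - 1*43*(-304) = ((28 + 978) - 318778) - 1*43*(-304) = (1006 - 318778) - 43*(-304) = -317772 + 13072 = -304700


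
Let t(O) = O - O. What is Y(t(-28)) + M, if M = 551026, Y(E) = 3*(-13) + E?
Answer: 550987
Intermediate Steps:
t(O) = 0
Y(E) = -39 + E
Y(t(-28)) + M = (-39 + 0) + 551026 = -39 + 551026 = 550987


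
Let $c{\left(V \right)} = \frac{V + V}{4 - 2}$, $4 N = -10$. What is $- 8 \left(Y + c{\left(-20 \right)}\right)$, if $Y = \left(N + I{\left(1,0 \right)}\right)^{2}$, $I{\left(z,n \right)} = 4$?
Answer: $142$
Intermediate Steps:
$N = - \frac{5}{2}$ ($N = \frac{1}{4} \left(-10\right) = - \frac{5}{2} \approx -2.5$)
$Y = \frac{9}{4}$ ($Y = \left(- \frac{5}{2} + 4\right)^{2} = \left(\frac{3}{2}\right)^{2} = \frac{9}{4} \approx 2.25$)
$c{\left(V \right)} = V$ ($c{\left(V \right)} = \frac{2 V}{2} = 2 V \frac{1}{2} = V$)
$- 8 \left(Y + c{\left(-20 \right)}\right) = - 8 \left(\frac{9}{4} - 20\right) = \left(-8\right) \left(- \frac{71}{4}\right) = 142$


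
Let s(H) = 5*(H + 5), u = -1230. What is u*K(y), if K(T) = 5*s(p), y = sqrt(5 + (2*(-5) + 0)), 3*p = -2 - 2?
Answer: -112750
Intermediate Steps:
p = -4/3 (p = (-2 - 2)/3 = (1/3)*(-4) = -4/3 ≈ -1.3333)
s(H) = 25 + 5*H (s(H) = 5*(5 + H) = 25 + 5*H)
y = I*sqrt(5) (y = sqrt(5 + (-10 + 0)) = sqrt(5 - 10) = sqrt(-5) = I*sqrt(5) ≈ 2.2361*I)
K(T) = 275/3 (K(T) = 5*(25 + 5*(-4/3)) = 5*(25 - 20/3) = 5*(55/3) = 275/3)
u*K(y) = -1230*275/3 = -112750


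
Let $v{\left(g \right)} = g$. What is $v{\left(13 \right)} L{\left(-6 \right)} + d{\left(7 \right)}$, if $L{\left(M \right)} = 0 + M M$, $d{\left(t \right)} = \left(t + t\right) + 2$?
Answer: $484$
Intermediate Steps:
$d{\left(t \right)} = 2 + 2 t$ ($d{\left(t \right)} = 2 t + 2 = 2 + 2 t$)
$L{\left(M \right)} = M^{2}$ ($L{\left(M \right)} = 0 + M^{2} = M^{2}$)
$v{\left(13 \right)} L{\left(-6 \right)} + d{\left(7 \right)} = 13 \left(-6\right)^{2} + \left(2 + 2 \cdot 7\right) = 13 \cdot 36 + \left(2 + 14\right) = 468 + 16 = 484$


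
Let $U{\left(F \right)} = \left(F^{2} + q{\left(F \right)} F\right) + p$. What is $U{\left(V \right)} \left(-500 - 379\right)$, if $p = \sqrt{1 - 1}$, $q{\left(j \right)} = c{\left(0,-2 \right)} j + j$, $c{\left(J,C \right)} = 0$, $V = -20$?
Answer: $-703200$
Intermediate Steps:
$q{\left(j \right)} = j$ ($q{\left(j \right)} = 0 j + j = 0 + j = j$)
$p = 0$ ($p = \sqrt{0} = 0$)
$U{\left(F \right)} = 2 F^{2}$ ($U{\left(F \right)} = \left(F^{2} + F F\right) + 0 = \left(F^{2} + F^{2}\right) + 0 = 2 F^{2} + 0 = 2 F^{2}$)
$U{\left(V \right)} \left(-500 - 379\right) = 2 \left(-20\right)^{2} \left(-500 - 379\right) = 2 \cdot 400 \left(-879\right) = 800 \left(-879\right) = -703200$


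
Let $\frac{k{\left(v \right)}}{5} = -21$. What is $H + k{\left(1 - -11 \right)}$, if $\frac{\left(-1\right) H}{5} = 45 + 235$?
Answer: $-1505$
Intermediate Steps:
$k{\left(v \right)} = -105$ ($k{\left(v \right)} = 5 \left(-21\right) = -105$)
$H = -1400$ ($H = - 5 \left(45 + 235\right) = \left(-5\right) 280 = -1400$)
$H + k{\left(1 - -11 \right)} = -1400 - 105 = -1505$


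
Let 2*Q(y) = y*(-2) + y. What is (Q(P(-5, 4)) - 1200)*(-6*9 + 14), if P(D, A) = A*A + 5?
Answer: 48420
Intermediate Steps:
P(D, A) = 5 + A² (P(D, A) = A² + 5 = 5 + A²)
Q(y) = -y/2 (Q(y) = (y*(-2) + y)/2 = (-2*y + y)/2 = (-y)/2 = -y/2)
(Q(P(-5, 4)) - 1200)*(-6*9 + 14) = (-(5 + 4²)/2 - 1200)*(-6*9 + 14) = (-(5 + 16)/2 - 1200)*(-54 + 14) = (-½*21 - 1200)*(-40) = (-21/2 - 1200)*(-40) = -2421/2*(-40) = 48420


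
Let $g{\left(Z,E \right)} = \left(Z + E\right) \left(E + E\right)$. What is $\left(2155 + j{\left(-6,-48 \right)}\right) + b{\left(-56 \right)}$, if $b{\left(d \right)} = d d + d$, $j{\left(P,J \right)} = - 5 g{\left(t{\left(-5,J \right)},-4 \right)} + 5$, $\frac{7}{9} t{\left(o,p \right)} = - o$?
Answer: $\frac{37360}{7} \approx 5337.1$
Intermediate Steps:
$t{\left(o,p \right)} = - \frac{9 o}{7}$ ($t{\left(o,p \right)} = \frac{9 \left(- o\right)}{7} = - \frac{9 o}{7}$)
$g{\left(Z,E \right)} = 2 E \left(E + Z\right)$ ($g{\left(Z,E \right)} = \left(E + Z\right) 2 E = 2 E \left(E + Z\right)$)
$j{\left(P,J \right)} = \frac{715}{7}$ ($j{\left(P,J \right)} = - 5 \cdot 2 \left(-4\right) \left(-4 - - \frac{45}{7}\right) + 5 = - 5 \cdot 2 \left(-4\right) \left(-4 + \frac{45}{7}\right) + 5 = - 5 \cdot 2 \left(-4\right) \frac{17}{7} + 5 = \left(-5\right) \left(- \frac{136}{7}\right) + 5 = \frac{680}{7} + 5 = \frac{715}{7}$)
$b{\left(d \right)} = d + d^{2}$ ($b{\left(d \right)} = d^{2} + d = d + d^{2}$)
$\left(2155 + j{\left(-6,-48 \right)}\right) + b{\left(-56 \right)} = \left(2155 + \frac{715}{7}\right) - 56 \left(1 - 56\right) = \frac{15800}{7} - -3080 = \frac{15800}{7} + 3080 = \frac{37360}{7}$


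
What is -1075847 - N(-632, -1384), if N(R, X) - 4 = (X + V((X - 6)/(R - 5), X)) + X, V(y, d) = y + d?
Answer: -682673653/637 ≈ -1.0717e+6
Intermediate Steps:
V(y, d) = d + y
N(R, X) = 4 + 3*X + (-6 + X)/(-5 + R) (N(R, X) = 4 + ((X + (X + (X - 6)/(R - 5))) + X) = 4 + ((X + (X + (-6 + X)/(-5 + R))) + X) = 4 + ((2*X + (-6 + X)/(-5 + R)) + X) = 4 + (3*X + (-6 + X)/(-5 + R)) = 4 + 3*X + (-6 + X)/(-5 + R))
-1075847 - N(-632, -1384) = -1075847 - (-6 - 1384 + (-5 - 632)*(4 + 3*(-1384)))/(-5 - 632) = -1075847 - (-6 - 1384 - 637*(4 - 4152))/(-637) = -1075847 - (-1)*(-6 - 1384 - 637*(-4148))/637 = -1075847 - (-1)*(-6 - 1384 + 2642276)/637 = -1075847 - (-1)*2640886/637 = -1075847 - 1*(-2640886/637) = -1075847 + 2640886/637 = -682673653/637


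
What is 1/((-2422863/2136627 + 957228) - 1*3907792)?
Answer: -237403/700473014499 ≈ -3.3892e-7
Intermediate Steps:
1/((-2422863/2136627 + 957228) - 1*3907792) = 1/((-2422863*1/2136627 + 957228) - 3907792) = 1/((-269207/237403 + 957228) - 3907792) = 1/(227248529677/237403 - 3907792) = 1/(-700473014499/237403) = -237403/700473014499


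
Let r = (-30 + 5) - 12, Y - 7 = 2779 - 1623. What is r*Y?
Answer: -43031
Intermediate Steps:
Y = 1163 (Y = 7 + (2779 - 1623) = 7 + 1156 = 1163)
r = -37 (r = -25 - 12 = -37)
r*Y = -37*1163 = -43031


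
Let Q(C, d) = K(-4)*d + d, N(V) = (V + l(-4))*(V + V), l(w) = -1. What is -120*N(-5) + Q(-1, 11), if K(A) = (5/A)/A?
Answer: -114969/16 ≈ -7185.6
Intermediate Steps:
K(A) = 5/A²
N(V) = 2*V*(-1 + V) (N(V) = (V - 1)*(V + V) = (-1 + V)*(2*V) = 2*V*(-1 + V))
Q(C, d) = 21*d/16 (Q(C, d) = (5/(-4)²)*d + d = (5*(1/16))*d + d = 5*d/16 + d = 21*d/16)
-120*N(-5) + Q(-1, 11) = -240*(-5)*(-1 - 5) + (21/16)*11 = -240*(-5)*(-6) + 231/16 = -120*60 + 231/16 = -7200 + 231/16 = -114969/16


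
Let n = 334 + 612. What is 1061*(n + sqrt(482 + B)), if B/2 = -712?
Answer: 1003706 + 1061*I*sqrt(942) ≈ 1.0037e+6 + 32564.0*I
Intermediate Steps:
B = -1424 (B = 2*(-712) = -1424)
n = 946
1061*(n + sqrt(482 + B)) = 1061*(946 + sqrt(482 - 1424)) = 1061*(946 + sqrt(-942)) = 1061*(946 + I*sqrt(942)) = 1003706 + 1061*I*sqrt(942)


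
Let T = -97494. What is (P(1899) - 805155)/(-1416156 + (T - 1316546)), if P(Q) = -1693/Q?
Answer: 764495519/2687271102 ≈ 0.28449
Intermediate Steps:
(P(1899) - 805155)/(-1416156 + (T - 1316546)) = (-1693/1899 - 805155)/(-1416156 + (-97494 - 1316546)) = (-1693*1/1899 - 805155)/(-1416156 - 1414040) = (-1693/1899 - 805155)/(-2830196) = -1528991038/1899*(-1/2830196) = 764495519/2687271102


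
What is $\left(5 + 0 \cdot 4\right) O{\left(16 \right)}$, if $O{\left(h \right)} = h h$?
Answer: $1280$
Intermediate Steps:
$O{\left(h \right)} = h^{2}$
$\left(5 + 0 \cdot 4\right) O{\left(16 \right)} = \left(5 + 0 \cdot 4\right) 16^{2} = \left(5 + 0\right) 256 = 5 \cdot 256 = 1280$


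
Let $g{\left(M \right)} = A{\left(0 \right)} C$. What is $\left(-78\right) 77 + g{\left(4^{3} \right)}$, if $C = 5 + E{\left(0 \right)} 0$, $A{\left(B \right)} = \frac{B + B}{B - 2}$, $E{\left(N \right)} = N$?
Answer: $-6006$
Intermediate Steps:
$A{\left(B \right)} = \frac{2 B}{-2 + B}$
$C = 5$ ($C = 5 + 0 \cdot 0 = 5 + 0 = 5$)
$g{\left(M \right)} = 0$ ($g{\left(M \right)} = 2 \cdot 0 \frac{1}{-2 + 0} \cdot 5 = 2 \cdot 0 \frac{1}{-2} \cdot 5 = 2 \cdot 0 \left(- \frac{1}{2}\right) 5 = 0 \cdot 5 = 0$)
$\left(-78\right) 77 + g{\left(4^{3} \right)} = \left(-78\right) 77 + 0 = -6006 + 0 = -6006$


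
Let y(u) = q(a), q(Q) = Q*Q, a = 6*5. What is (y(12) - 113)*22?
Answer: 17314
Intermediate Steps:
a = 30
q(Q) = Q²
y(u) = 900 (y(u) = 30² = 900)
(y(12) - 113)*22 = (900 - 113)*22 = 787*22 = 17314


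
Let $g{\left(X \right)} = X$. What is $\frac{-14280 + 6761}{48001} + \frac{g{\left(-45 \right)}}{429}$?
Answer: $- \frac{1795232}{6864143} \approx -0.26154$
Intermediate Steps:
$\frac{-14280 + 6761}{48001} + \frac{g{\left(-45 \right)}}{429} = \frac{-14280 + 6761}{48001} - \frac{45}{429} = \left(-7519\right) \frac{1}{48001} - \frac{15}{143} = - \frac{7519}{48001} - \frac{15}{143} = - \frac{1795232}{6864143}$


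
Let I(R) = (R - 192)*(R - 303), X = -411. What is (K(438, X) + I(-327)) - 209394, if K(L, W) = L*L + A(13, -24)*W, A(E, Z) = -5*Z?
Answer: 260100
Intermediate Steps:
K(L, W) = L**2 + 120*W (K(L, W) = L*L + (-5*(-24))*W = L**2 + 120*W)
I(R) = (-303 + R)*(-192 + R) (I(R) = (-192 + R)*(-303 + R) = (-303 + R)*(-192 + R))
(K(438, X) + I(-327)) - 209394 = ((438**2 + 120*(-411)) + (58176 + (-327)**2 - 495*(-327))) - 209394 = ((191844 - 49320) + (58176 + 106929 + 161865)) - 209394 = (142524 + 326970) - 209394 = 469494 - 209394 = 260100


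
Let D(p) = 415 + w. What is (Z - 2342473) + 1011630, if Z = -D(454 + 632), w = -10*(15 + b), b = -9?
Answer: -1331198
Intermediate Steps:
w = -60 (w = -10*(15 - 9) = -10*6 = -60)
D(p) = 355 (D(p) = 415 - 60 = 355)
Z = -355 (Z = -1*355 = -355)
(Z - 2342473) + 1011630 = (-355 - 2342473) + 1011630 = -2342828 + 1011630 = -1331198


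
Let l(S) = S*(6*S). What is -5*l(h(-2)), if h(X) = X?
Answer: -120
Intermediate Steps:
l(S) = 6*S²
-5*l(h(-2)) = -30*(-2)² = -30*4 = -5*24 = -120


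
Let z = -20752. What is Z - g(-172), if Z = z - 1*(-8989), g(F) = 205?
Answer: -11968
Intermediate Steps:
Z = -11763 (Z = -20752 - 1*(-8989) = -20752 + 8989 = -11763)
Z - g(-172) = -11763 - 1*205 = -11763 - 205 = -11968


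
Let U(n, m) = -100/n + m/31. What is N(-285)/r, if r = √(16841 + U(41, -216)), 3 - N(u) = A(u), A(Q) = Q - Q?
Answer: √3021160645/2376995 ≈ 0.023124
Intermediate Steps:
A(Q) = 0
N(u) = 3 (N(u) = 3 - 1*0 = 3 + 0 = 3)
U(n, m) = -100/n + m/31 (U(n, m) = -100/n + m*(1/31) = -100/n + m/31)
r = 3*√3021160645/1271 (r = √(16841 + (-100/41 + (1/31)*(-216))) = √(16841 + (-100*1/41 - 216/31)) = √(16841 + (-100/41 - 216/31)) = √(16841 - 11956/1271) = √(21392955/1271) = 3*√3021160645/1271 ≈ 129.74)
N(-285)/r = 3/((3*√3021160645/1271)) = 3*(√3021160645/7130985) = √3021160645/2376995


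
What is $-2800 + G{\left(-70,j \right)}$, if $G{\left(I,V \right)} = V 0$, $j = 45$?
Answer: $-2800$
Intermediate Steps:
$G{\left(I,V \right)} = 0$
$-2800 + G{\left(-70,j \right)} = -2800 + 0 = -2800$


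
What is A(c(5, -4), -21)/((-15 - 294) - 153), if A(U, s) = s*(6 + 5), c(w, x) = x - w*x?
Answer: ½ ≈ 0.50000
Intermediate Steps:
c(w, x) = x - w*x
A(U, s) = 11*s (A(U, s) = s*11 = 11*s)
A(c(5, -4), -21)/((-15 - 294) - 153) = (11*(-21))/((-15 - 294) - 153) = -231/(-309 - 153) = -231/(-462) = -231*(-1/462) = ½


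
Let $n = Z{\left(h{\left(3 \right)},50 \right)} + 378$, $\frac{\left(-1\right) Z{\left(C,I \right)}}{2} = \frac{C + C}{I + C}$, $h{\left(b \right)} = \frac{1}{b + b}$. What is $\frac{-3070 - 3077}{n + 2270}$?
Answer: $- \frac{1850247}{797044} \approx -2.3214$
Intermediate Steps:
$h{\left(b \right)} = \frac{1}{2 b}$
$Z{\left(C,I \right)} = - \frac{4 C}{C + I}$ ($Z{\left(C,I \right)} = - 2 \frac{C + C}{I + C} = - 2 \frac{2 C}{C + I} = - \frac{4 C}{C + I}$)
$n = \frac{113774}{301}$ ($n = - \frac{4 \frac{1}{2 \cdot 3}}{\frac{1}{2 \cdot 3} + 50} + 378 = - \frac{4 \cdot \frac{1}{2} \cdot \frac{1}{3}}{\frac{1}{2} \cdot \frac{1}{3} + 50} + 378 = \left(-4\right) \frac{1}{6} \frac{1}{\frac{1}{6} + 50} + 378 = \left(-4\right) \frac{1}{6} \frac{1}{\frac{301}{6}} + 378 = \left(-4\right) \frac{1}{6} \cdot \frac{6}{301} + 378 = - \frac{4}{301} + 378 = \frac{113774}{301} \approx 377.99$)
$\frac{-3070 - 3077}{n + 2270} = \frac{-3070 - 3077}{\frac{113774}{301} + 2270} = - \frac{6147}{\frac{797044}{301}} = \left(-6147\right) \frac{301}{797044} = - \frac{1850247}{797044}$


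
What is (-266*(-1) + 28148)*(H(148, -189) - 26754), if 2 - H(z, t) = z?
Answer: -764336600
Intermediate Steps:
H(z, t) = 2 - z
(-266*(-1) + 28148)*(H(148, -189) - 26754) = (-266*(-1) + 28148)*((2 - 1*148) - 26754) = (266 + 28148)*((2 - 148) - 26754) = 28414*(-146 - 26754) = 28414*(-26900) = -764336600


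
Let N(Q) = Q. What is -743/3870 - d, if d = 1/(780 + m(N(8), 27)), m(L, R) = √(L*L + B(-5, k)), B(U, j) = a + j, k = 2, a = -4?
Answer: -227506867/1177134030 + √62/608338 ≈ -0.19326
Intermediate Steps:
B(U, j) = -4 + j
m(L, R) = √(-2 + L²) (m(L, R) = √(L*L + (-4 + 2)) = √(L² - 2) = √(-2 + L²))
d = 1/(780 + √62) (d = 1/(780 + √(-2 + 8²)) = 1/(780 + √(-2 + 64)) = 1/(780 + √62) ≈ 0.0012692)
-743/3870 - d = -743/3870 - (390/304169 - √62/608338) = -743*1/3870 + (-390/304169 + √62/608338) = -743/3870 + (-390/304169 + √62/608338) = -227506867/1177134030 + √62/608338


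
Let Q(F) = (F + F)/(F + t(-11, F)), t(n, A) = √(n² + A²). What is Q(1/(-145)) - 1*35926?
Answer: -91396642152/2544025 - 2*√2544026/2544025 ≈ -35926.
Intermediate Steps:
t(n, A) = √(A² + n²)
Q(F) = 2*F/(F + √(121 + F²)) (Q(F) = (F + F)/(F + √(F² + (-11)²)) = (2*F)/(F + √(F² + 121)) = (2*F)/(F + √(121 + F²)) = 2*F/(F + √(121 + F²)))
Q(1/(-145)) - 1*35926 = 2/(-145*(1/(-145) + √(121 + (1/(-145))²))) - 1*35926 = 2*(-1/145)/(-1/145 + √(121 + (-1/145)²)) - 35926 = 2*(-1/145)/(-1/145 + √(121 + 1/21025)) - 35926 = 2*(-1/145)/(-1/145 + √(2544026/21025)) - 35926 = 2*(-1/145)/(-1/145 + √2544026/145) - 35926 = -2/(145*(-1/145 + √2544026/145)) - 35926 = -35926 - 2/(145*(-1/145 + √2544026/145))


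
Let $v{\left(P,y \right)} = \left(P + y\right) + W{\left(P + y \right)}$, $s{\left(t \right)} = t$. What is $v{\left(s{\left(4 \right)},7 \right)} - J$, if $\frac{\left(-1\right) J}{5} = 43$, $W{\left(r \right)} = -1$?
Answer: $225$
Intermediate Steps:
$v{\left(P,y \right)} = -1 + P + y$ ($v{\left(P,y \right)} = \left(P + y\right) - 1 = -1 + P + y$)
$J = -215$ ($J = \left(-5\right) 43 = -215$)
$v{\left(s{\left(4 \right)},7 \right)} - J = \left(-1 + 4 + 7\right) - -215 = 10 + 215 = 225$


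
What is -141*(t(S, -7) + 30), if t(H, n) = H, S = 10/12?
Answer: -8695/2 ≈ -4347.5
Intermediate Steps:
S = ⅚ (S = 10*(1/12) = ⅚ ≈ 0.83333)
-141*(t(S, -7) + 30) = -141*(⅚ + 30) = -141*185/6 = -8695/2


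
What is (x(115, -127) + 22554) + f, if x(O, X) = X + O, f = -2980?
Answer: 19562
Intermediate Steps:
x(O, X) = O + X
(x(115, -127) + 22554) + f = ((115 - 127) + 22554) - 2980 = (-12 + 22554) - 2980 = 22542 - 2980 = 19562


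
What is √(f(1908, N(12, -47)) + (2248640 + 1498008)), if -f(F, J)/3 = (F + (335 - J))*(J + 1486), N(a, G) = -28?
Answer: I*√6186706 ≈ 2487.3*I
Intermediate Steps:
f(F, J) = -3*(1486 + J)*(335 + F - J) (f(F, J) = -3*(F + (335 - J))*(J + 1486) = -3*(335 + F - J)*(1486 + J) = -3*(1486 + J)*(335 + F - J))
√(f(1908, N(12, -47)) + (2248640 + 1498008)) = √((-1493430 - 4458*1908 + 3*(-28)² + 3453*(-28) - 3*1908*(-28)) + (2248640 + 1498008)) = √((-1493430 - 8505864 + 3*784 - 96684 + 160272) + 3746648) = √((-1493430 - 8505864 + 2352 - 96684 + 160272) + 3746648) = √(-9933354 + 3746648) = √(-6186706) = I*√6186706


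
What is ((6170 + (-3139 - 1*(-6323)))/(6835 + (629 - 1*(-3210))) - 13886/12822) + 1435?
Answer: 1818228963/1267241 ≈ 1434.8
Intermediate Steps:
((6170 + (-3139 - 1*(-6323)))/(6835 + (629 - 1*(-3210))) - 13886/12822) + 1435 = ((6170 + (-3139 + 6323))/(6835 + (629 + 3210)) - 13886*1/12822) + 1435 = ((6170 + 3184)/(6835 + 3839) - 6943/6411) + 1435 = (9354/10674 - 6943/6411) + 1435 = (9354*(1/10674) - 6943/6411) + 1435 = (1559/1779 - 6943/6411) + 1435 = -261872/1267241 + 1435 = 1818228963/1267241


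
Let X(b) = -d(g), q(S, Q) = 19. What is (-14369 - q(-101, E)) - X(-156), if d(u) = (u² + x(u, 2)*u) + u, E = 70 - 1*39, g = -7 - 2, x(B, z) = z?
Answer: -14334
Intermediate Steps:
g = -9
E = 31 (E = 70 - 39 = 31)
d(u) = u² + 3*u (d(u) = (u² + 2*u) + u = u² + 3*u)
X(b) = -54 (X(b) = -(-9)*(3 - 9) = -(-9)*(-6) = -1*54 = -54)
(-14369 - q(-101, E)) - X(-156) = (-14369 - 1*19) - 1*(-54) = (-14369 - 19) + 54 = -14388 + 54 = -14334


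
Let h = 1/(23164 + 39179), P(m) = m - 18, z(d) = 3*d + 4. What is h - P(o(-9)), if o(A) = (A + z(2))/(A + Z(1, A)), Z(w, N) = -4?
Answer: 14650618/810459 ≈ 18.077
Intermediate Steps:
z(d) = 4 + 3*d
o(A) = (10 + A)/(-4 + A) (o(A) = (A + (4 + 3*2))/(A - 4) = (A + (4 + 6))/(-4 + A) = (A + 10)/(-4 + A) = (10 + A)/(-4 + A))
P(m) = -18 + m
h = 1/62343 ≈ 1.6040e-5
h - P(o(-9)) = 1/62343 - (-18 + (10 - 9)/(-4 - 9)) = 1/62343 - (-18 + 1/(-13)) = 1/62343 - (-18 - 1/13*1) = 1/62343 - (-18 - 1/13) = 1/62343 - 1*(-235/13) = 1/62343 + 235/13 = 14650618/810459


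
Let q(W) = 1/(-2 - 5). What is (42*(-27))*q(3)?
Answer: 162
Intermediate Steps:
q(W) = -1/7 (q(W) = 1/(-7) = -1/7)
(42*(-27))*q(3) = (42*(-27))*(-1/7) = -1134*(-1/7) = 162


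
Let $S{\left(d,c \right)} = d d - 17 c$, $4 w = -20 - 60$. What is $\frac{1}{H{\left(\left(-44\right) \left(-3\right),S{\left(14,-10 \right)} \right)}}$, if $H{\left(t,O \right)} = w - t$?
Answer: $- \frac{1}{152} \approx -0.0065789$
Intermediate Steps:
$w = -20$ ($w = \frac{-20 - 60}{4} = \frac{1}{4} \left(-80\right) = -20$)
$S{\left(d,c \right)} = d^{2} - 17 c$
$H{\left(t,O \right)} = -20 - t$
$\frac{1}{H{\left(\left(-44\right) \left(-3\right),S{\left(14,-10 \right)} \right)}} = \frac{1}{-20 - \left(-44\right) \left(-3\right)} = \frac{1}{-20 - 132} = \frac{1}{-152} = - \frac{1}{152}$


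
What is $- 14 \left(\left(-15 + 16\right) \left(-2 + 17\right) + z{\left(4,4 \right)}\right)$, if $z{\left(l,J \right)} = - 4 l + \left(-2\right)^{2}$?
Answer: $-42$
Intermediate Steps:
$z{\left(l,J \right)} = 4 - 4 l$ ($z{\left(l,J \right)} = - 4 l + 4 = 4 - 4 l$)
$- 14 \left(\left(-15 + 16\right) \left(-2 + 17\right) + z{\left(4,4 \right)}\right) = - 14 \left(\left(-15 + 16\right) \left(-2 + 17\right) + \left(4 - 16\right)\right) = - 14 \left(1 \cdot 15 + \left(4 - 16\right)\right) = - 14 \left(15 - 12\right) = \left(-14\right) 3 = -42$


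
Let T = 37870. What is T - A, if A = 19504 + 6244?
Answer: 12122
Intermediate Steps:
A = 25748
T - A = 37870 - 1*25748 = 37870 - 25748 = 12122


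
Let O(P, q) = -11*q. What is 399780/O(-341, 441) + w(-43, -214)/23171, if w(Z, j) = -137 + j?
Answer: -1029445009/12489169 ≈ -82.427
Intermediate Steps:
399780/O(-341, 441) + w(-43, -214)/23171 = 399780/((-11*441)) + (-137 - 214)/23171 = 399780/(-4851) - 351*1/23171 = 399780*(-1/4851) - 351/23171 = -44420/539 - 351/23171 = -1029445009/12489169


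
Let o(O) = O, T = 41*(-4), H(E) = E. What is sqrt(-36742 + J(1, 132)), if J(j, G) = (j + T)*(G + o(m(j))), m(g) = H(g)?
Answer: I*sqrt(58421) ≈ 241.7*I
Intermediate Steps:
m(g) = g
T = -164
J(j, G) = (-164 + j)*(G + j) (J(j, G) = (j - 164)*(G + j) = (-164 + j)*(G + j))
sqrt(-36742 + J(1, 132)) = sqrt(-36742 + (1**2 - 164*132 - 164*1 + 132*1)) = sqrt(-36742 + (1 - 21648 - 164 + 132)) = sqrt(-36742 - 21679) = sqrt(-58421) = I*sqrt(58421)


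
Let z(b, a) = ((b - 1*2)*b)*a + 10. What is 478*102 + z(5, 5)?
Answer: 48841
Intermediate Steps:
z(b, a) = 10 + a*b*(-2 + b) (z(b, a) = ((b - 2)*b)*a + 10 = ((-2 + b)*b)*a + 10 = (b*(-2 + b))*a + 10 = a*b*(-2 + b) + 10 = 10 + a*b*(-2 + b))
478*102 + z(5, 5) = 478*102 + (10 + 5*5² - 2*5*5) = 48756 + (10 + 5*25 - 50) = 48756 + (10 + 125 - 50) = 48756 + 85 = 48841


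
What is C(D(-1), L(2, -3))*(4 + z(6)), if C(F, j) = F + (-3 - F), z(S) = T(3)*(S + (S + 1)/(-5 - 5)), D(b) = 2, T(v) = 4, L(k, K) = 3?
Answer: -378/5 ≈ -75.600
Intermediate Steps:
z(S) = -2/5 + 18*S/5 (z(S) = 4*(S + (S + 1)/(-5 - 5)) = 4*(S + (1 + S)/(-10)) = 4*(S + (1 + S)*(-1/10)) = 4*(S + (-1/10 - S/10)) = 4*(-1/10 + 9*S/10) = -2/5 + 18*S/5)
C(F, j) = -3
C(D(-1), L(2, -3))*(4 + z(6)) = -3*(4 + (-2/5 + (18/5)*6)) = -3*(4 + (-2/5 + 108/5)) = -3*(4 + 106/5) = -3*126/5 = -378/5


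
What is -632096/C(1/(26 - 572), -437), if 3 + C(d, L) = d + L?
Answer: 345124416/240241 ≈ 1436.6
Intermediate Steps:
C(d, L) = -3 + L + d (C(d, L) = -3 + (d + L) = -3 + (L + d) = -3 + L + d)
-632096/C(1/(26 - 572), -437) = -632096/(-3 - 437 + 1/(26 - 572)) = -632096/(-3 - 437 + 1/(-546)) = -632096/(-3 - 437 - 1/546) = -632096/(-240241/546) = -632096*(-546/240241) = 345124416/240241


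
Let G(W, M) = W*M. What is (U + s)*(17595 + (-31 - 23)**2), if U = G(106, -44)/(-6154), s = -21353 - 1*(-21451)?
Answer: 6232841658/3077 ≈ 2.0256e+6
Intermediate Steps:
G(W, M) = M*W
s = 98 (s = -21353 + 21451 = 98)
U = 2332/3077 (U = -44*106/(-6154) = -4664*(-1/6154) = 2332/3077 ≈ 0.75788)
(U + s)*(17595 + (-31 - 23)**2) = (2332/3077 + 98)*(17595 + (-31 - 23)**2) = 303878*(17595 + (-54)**2)/3077 = 303878*(17595 + 2916)/3077 = (303878/3077)*20511 = 6232841658/3077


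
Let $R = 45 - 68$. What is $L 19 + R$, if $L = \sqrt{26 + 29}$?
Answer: $-23 + 19 \sqrt{55} \approx 117.91$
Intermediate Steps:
$L = \sqrt{55} \approx 7.4162$
$R = -23$
$L 19 + R = \sqrt{55} \cdot 19 - 23 = 19 \sqrt{55} - 23 = -23 + 19 \sqrt{55}$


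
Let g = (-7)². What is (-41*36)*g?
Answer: -72324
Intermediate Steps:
g = 49
(-41*36)*g = -41*36*49 = -1476*49 = -72324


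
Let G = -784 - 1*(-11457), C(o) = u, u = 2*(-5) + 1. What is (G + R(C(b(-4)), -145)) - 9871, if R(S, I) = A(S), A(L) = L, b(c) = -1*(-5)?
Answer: 793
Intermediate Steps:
u = -9 (u = -10 + 1 = -9)
b(c) = 5
C(o) = -9
R(S, I) = S
G = 10673 (G = -784 + 11457 = 10673)
(G + R(C(b(-4)), -145)) - 9871 = (10673 - 9) - 9871 = 10664 - 9871 = 793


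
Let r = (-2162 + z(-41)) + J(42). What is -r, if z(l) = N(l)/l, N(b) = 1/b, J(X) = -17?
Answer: 3662898/1681 ≈ 2179.0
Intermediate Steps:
z(l) = l⁻² (z(l) = 1/(l*l) = l⁻²)
r = -3662898/1681 (r = (-2162 + (-41)⁻²) - 17 = (-2162 + 1/1681) - 17 = -3634321/1681 - 17 = -3662898/1681 ≈ -2179.0)
-r = -1*(-3662898/1681) = 3662898/1681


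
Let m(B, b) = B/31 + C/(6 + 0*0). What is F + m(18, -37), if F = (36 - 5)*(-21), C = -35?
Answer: -122063/186 ≈ -656.25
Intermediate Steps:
m(B, b) = -35/6 + B/31 (m(B, b) = B/31 - 35/(6 + 0*0) = B*(1/31) - 35/(6 + 0) = B/31 - 35/6 = -35/6 + B/31)
F = -651 (F = 31*(-21) = -651)
F + m(18, -37) = -651 + (-35/6 + (1/31)*18) = -651 + (-35/6 + 18/31) = -651 - 977/186 = -122063/186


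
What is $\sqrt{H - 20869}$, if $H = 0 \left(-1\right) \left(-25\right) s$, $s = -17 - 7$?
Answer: $i \sqrt{20869} \approx 144.46 i$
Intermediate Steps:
$s = -24$
$H = 0$ ($H = 0 \left(-1\right) \left(-25\right) \left(-24\right) = 0 \left(-25\right) \left(-24\right) = 0 \left(-24\right) = 0$)
$\sqrt{H - 20869} = \sqrt{0 - 20869} = \sqrt{-20869} = i \sqrt{20869}$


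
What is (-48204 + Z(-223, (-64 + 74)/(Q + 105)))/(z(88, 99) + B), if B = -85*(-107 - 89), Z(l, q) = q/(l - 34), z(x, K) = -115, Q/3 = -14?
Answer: -780470974/267880095 ≈ -2.9135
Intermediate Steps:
Q = -42 (Q = 3*(-14) = -42)
Z(l, q) = q/(-34 + l)
B = 16660 (B = -85*(-196) = 16660)
(-48204 + Z(-223, (-64 + 74)/(Q + 105)))/(z(88, 99) + B) = (-48204 + ((-64 + 74)/(-42 + 105))/(-34 - 223))/(-115 + 16660) = (-48204 + (10/63)/(-257))/16545 = (-48204 + (10*(1/63))*(-1/257))*(1/16545) = (-48204 + (10/63)*(-1/257))*(1/16545) = (-48204 - 10/16191)*(1/16545) = -780470974/16191*1/16545 = -780470974/267880095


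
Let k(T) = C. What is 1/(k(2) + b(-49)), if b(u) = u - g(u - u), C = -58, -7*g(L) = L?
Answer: -1/107 ≈ -0.0093458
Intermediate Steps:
g(L) = -L/7
k(T) = -58
b(u) = u (b(u) = u - (-1)*(u - u)/7 = u - (-1)*0/7 = u - 1*0 = u + 0 = u)
1/(k(2) + b(-49)) = 1/(-58 - 49) = 1/(-107) = -1/107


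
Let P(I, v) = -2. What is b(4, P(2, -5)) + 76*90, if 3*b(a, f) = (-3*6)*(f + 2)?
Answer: 6840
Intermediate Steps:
b(a, f) = -12 - 6*f (b(a, f) = ((-3*6)*(f + 2))/3 = (-18*(2 + f))/3 = (-36 - 18*f)/3 = -12 - 6*f)
b(4, P(2, -5)) + 76*90 = (-12 - 6*(-2)) + 76*90 = (-12 + 12) + 6840 = 0 + 6840 = 6840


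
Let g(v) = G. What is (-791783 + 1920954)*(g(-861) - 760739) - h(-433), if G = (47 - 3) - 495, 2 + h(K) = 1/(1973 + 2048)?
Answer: -3456104481095249/4021 ≈ -8.5951e+11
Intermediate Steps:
h(K) = -8041/4021 (h(K) = -2 + 1/(1973 + 2048) = -2 + 1/4021 = -8041/4021)
G = -451 (G = 44 - 495 = -451)
g(v) = -451
(-791783 + 1920954)*(g(-861) - 760739) - h(-433) = (-791783 + 1920954)*(-451 - 760739) - 1*(-8041/4021) = 1129171*(-761190) + 8041/4021 = -859513673490 + 8041/4021 = -3456104481095249/4021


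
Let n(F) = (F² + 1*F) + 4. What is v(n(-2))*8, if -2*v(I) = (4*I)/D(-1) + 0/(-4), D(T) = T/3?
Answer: 288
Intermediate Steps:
D(T) = T/3 (D(T) = T*(⅓) = T/3)
n(F) = 4 + F + F² (n(F) = (F² + F) + 4 = (F + F²) + 4 = 4 + F + F²)
v(I) = 6*I (v(I) = -((4*I)/(((⅓)*(-1))) + 0/(-4))/2 = -((4*I)/(-⅓) + 0*(-¼))/2 = -((4*I)*(-3) + 0)/2 = -(-12*I + 0)/2 = -(-6)*I = 6*I)
v(n(-2))*8 = (6*(4 - 2 + (-2)²))*8 = (6*(4 - 2 + 4))*8 = (6*6)*8 = 36*8 = 288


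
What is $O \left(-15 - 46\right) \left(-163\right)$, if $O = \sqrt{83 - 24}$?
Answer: $9943 \sqrt{59} \approx 76374.0$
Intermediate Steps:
$O = \sqrt{59} \approx 7.6811$
$O \left(-15 - 46\right) \left(-163\right) = \sqrt{59} \left(-15 - 46\right) \left(-163\right) = \sqrt{59} \left(-61\right) \left(-163\right) = - 61 \sqrt{59} \left(-163\right) = 9943 \sqrt{59}$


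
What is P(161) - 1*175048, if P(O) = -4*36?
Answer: -175192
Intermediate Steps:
P(O) = -144
P(161) - 1*175048 = -144 - 1*175048 = -144 - 175048 = -175192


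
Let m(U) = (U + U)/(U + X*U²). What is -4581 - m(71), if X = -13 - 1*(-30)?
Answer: -2766925/604 ≈ -4581.0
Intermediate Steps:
X = 17 (X = -13 + 30 = 17)
m(U) = 2*U/(U + 17*U²) (m(U) = (U + U)/(U + 17*U²) = (2*U)/(U + 17*U²) = 2*U/(U + 17*U²))
-4581 - m(71) = -4581 - 2/(1 + 17*71) = -4581 - 2/(1 + 1207) = -4581 - 2/1208 = -4581 - 1*1/604 = -4581 - 1/604 = -2766925/604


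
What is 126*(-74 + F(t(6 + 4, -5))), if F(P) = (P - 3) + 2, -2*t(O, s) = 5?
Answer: -9765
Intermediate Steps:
t(O, s) = -5/2 (t(O, s) = -½*5 = -5/2)
F(P) = -1 + P (F(P) = (-3 + P) + 2 = -1 + P)
126*(-74 + F(t(6 + 4, -5))) = 126*(-74 + (-1 - 5/2)) = 126*(-74 - 7/2) = 126*(-155/2) = -9765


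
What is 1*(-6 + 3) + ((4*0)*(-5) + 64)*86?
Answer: 5501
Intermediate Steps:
1*(-6 + 3) + ((4*0)*(-5) + 64)*86 = 1*(-3) + (0*(-5) + 64)*86 = -3 + (0 + 64)*86 = -3 + 64*86 = -3 + 5504 = 5501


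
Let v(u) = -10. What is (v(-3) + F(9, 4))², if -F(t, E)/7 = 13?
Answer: 10201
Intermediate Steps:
F(t, E) = -91 (F(t, E) = -7*13 = -91)
(v(-3) + F(9, 4))² = (-10 - 91)² = (-101)² = 10201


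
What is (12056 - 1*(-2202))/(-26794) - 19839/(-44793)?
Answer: -17848738/200030607 ≈ -0.089230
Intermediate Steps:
(12056 - 1*(-2202))/(-26794) - 19839/(-44793) = (12056 + 2202)*(-1/26794) - 19839*(-1/44793) = 14258*(-1/26794) + 6613/14931 = -7129/13397 + 6613/14931 = -17848738/200030607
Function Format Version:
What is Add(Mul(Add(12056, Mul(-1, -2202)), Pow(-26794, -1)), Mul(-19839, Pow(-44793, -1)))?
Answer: Rational(-17848738, 200030607) ≈ -0.089230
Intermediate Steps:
Add(Mul(Add(12056, Mul(-1, -2202)), Pow(-26794, -1)), Mul(-19839, Pow(-44793, -1))) = Add(Mul(Add(12056, 2202), Rational(-1, 26794)), Mul(-19839, Rational(-1, 44793))) = Add(Mul(14258, Rational(-1, 26794)), Rational(6613, 14931)) = Add(Rational(-7129, 13397), Rational(6613, 14931)) = Rational(-17848738, 200030607)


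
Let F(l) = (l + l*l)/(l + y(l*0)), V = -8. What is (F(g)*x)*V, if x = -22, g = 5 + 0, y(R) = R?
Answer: 1056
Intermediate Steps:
g = 5
F(l) = (l + l**2)/l (F(l) = (l + l*l)/(l + l*0) = (l + l**2)/(l + 0) = (l + l**2)/l)
(F(g)*x)*V = ((1 + 5)*(-22))*(-8) = (6*(-22))*(-8) = -132*(-8) = 1056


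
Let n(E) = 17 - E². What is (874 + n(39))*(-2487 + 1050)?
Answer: 905310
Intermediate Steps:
(874 + n(39))*(-2487 + 1050) = (874 + (17 - 1*39²))*(-2487 + 1050) = (874 + (17 - 1*1521))*(-1437) = (874 + (17 - 1521))*(-1437) = (874 - 1504)*(-1437) = -630*(-1437) = 905310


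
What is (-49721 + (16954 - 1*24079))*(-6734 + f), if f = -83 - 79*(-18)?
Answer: 306684170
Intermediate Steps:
f = 1339 (f = -83 + 1422 = 1339)
(-49721 + (16954 - 1*24079))*(-6734 + f) = (-49721 + (16954 - 1*24079))*(-6734 + 1339) = (-49721 + (16954 - 24079))*(-5395) = (-49721 - 7125)*(-5395) = -56846*(-5395) = 306684170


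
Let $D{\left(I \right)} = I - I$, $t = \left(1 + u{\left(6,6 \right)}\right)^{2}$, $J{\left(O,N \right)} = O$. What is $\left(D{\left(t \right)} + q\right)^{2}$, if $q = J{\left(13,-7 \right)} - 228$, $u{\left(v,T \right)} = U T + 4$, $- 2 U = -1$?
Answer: $46225$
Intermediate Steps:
$U = \frac{1}{2}$ ($U = \left(- \frac{1}{2}\right) \left(-1\right) = \frac{1}{2} \approx 0.5$)
$u{\left(v,T \right)} = 4 + \frac{T}{2}$ ($u{\left(v,T \right)} = \frac{T}{2} + 4 = 4 + \frac{T}{2}$)
$q = -215$ ($q = 13 - 228 = -215$)
$t = 64$ ($t = \left(1 + \left(4 + \frac{1}{2} \cdot 6\right)\right)^{2} = \left(1 + \left(4 + 3\right)\right)^{2} = \left(1 + 7\right)^{2} = 8^{2} = 64$)
$D{\left(I \right)} = 0$
$\left(D{\left(t \right)} + q\right)^{2} = \left(0 - 215\right)^{2} = \left(-215\right)^{2} = 46225$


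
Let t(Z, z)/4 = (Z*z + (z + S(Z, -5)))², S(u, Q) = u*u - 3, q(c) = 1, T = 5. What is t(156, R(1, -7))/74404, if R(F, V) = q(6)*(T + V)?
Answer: 576912361/18601 ≈ 31015.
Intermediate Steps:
R(F, V) = 5 + V (R(F, V) = 1*(5 + V) = 5 + V)
S(u, Q) = -3 + u² (S(u, Q) = u² - 3 = -3 + u²)
t(Z, z) = 4*(-3 + z + Z² + Z*z)² (t(Z, z) = 4*(Z*z + (z + (-3 + Z²)))² = 4*(Z*z + (-3 + z + Z²))² = 4*(-3 + z + Z² + Z*z)²)
t(156, R(1, -7))/74404 = (4*(-3 + (5 - 7) + 156² + 156*(5 - 7))²)/74404 = (4*(-3 - 2 + 24336 + 156*(-2))²)*(1/74404) = (4*(-3 - 2 + 24336 - 312)²)*(1/74404) = (4*24019²)*(1/74404) = (4*576912361)*(1/74404) = 2307649444*(1/74404) = 576912361/18601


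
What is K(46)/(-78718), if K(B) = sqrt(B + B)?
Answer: -sqrt(23)/39359 ≈ -0.00012185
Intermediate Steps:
K(B) = sqrt(2)*sqrt(B) (K(B) = sqrt(2*B) = sqrt(2)*sqrt(B))
K(46)/(-78718) = (sqrt(2)*sqrt(46))/(-78718) = (2*sqrt(23))*(-1/78718) = -sqrt(23)/39359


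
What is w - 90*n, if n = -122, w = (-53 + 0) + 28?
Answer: 10955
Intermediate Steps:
w = -25 (w = -53 + 28 = -25)
w - 90*n = -25 - 90*(-122) = -25 + 10980 = 10955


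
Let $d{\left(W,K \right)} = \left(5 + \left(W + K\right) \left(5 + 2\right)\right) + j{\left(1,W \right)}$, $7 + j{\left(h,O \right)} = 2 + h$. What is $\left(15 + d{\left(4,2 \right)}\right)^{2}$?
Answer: $3364$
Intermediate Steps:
$j{\left(h,O \right)} = -5 + h$ ($j{\left(h,O \right)} = -7 + \left(2 + h\right) = -5 + h$)
$d{\left(W,K \right)} = 1 + 7 K + 7 W$ ($d{\left(W,K \right)} = \left(5 + \left(W + K\right) \left(5 + 2\right)\right) + \left(-5 + 1\right) = \left(5 + \left(K + W\right) 7\right) - 4 = \left(5 + \left(7 K + 7 W\right)\right) - 4 = \left(5 + 7 K + 7 W\right) - 4 = 1 + 7 K + 7 W$)
$\left(15 + d{\left(4,2 \right)}\right)^{2} = \left(15 + \left(1 + 7 \cdot 2 + 7 \cdot 4\right)\right)^{2} = \left(15 + \left(1 + 14 + 28\right)\right)^{2} = \left(15 + 43\right)^{2} = 58^{2} = 3364$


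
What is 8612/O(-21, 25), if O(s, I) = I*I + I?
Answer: 4306/325 ≈ 13.249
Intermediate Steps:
O(s, I) = I + I² (O(s, I) = I² + I = I + I²)
8612/O(-21, 25) = 8612/((25*(1 + 25))) = 8612/((25*26)) = 8612/650 = 8612*(1/650) = 4306/325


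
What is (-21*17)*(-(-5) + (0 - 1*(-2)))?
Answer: -2499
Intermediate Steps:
(-21*17)*(-(-5) + (0 - 1*(-2))) = -357*(-5*(-1) + (0 + 2)) = -357*(5 + 2) = -357*7 = -2499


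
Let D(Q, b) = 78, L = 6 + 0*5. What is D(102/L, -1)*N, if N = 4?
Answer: 312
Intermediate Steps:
L = 6 (L = 6 + 0 = 6)
D(102/L, -1)*N = 78*4 = 312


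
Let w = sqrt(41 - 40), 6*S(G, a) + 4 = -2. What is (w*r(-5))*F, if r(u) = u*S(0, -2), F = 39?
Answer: 195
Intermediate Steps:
S(G, a) = -1 (S(G, a) = -2/3 + (1/6)*(-2) = -2/3 - 1/3 = -1)
r(u) = -u (r(u) = u*(-1) = -u)
w = 1 (w = sqrt(1) = 1)
(w*r(-5))*F = (1*(-1*(-5)))*39 = (1*5)*39 = 5*39 = 195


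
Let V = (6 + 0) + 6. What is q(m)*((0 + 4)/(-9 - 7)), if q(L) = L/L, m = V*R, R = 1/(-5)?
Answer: -¼ ≈ -0.25000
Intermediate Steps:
V = 12 (V = 6 + 6 = 12)
R = -⅕ ≈ -0.20000
m = -12/5 (m = 12*(-⅕) = -12/5 ≈ -2.4000)
q(L) = 1
q(m)*((0 + 4)/(-9 - 7)) = 1*((0 + 4)/(-9 - 7)) = 1*(4/(-16)) = 1*(4*(-1/16)) = 1*(-¼) = -¼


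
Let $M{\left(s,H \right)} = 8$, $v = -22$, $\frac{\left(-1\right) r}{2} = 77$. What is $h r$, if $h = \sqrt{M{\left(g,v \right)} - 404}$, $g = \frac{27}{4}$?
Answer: $- 924 i \sqrt{11} \approx - 3064.6 i$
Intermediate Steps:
$r = -154$ ($r = \left(-2\right) 77 = -154$)
$g = \frac{27}{4}$ ($g = 27 \cdot \frac{1}{4} = \frac{27}{4} \approx 6.75$)
$h = 6 i \sqrt{11}$ ($h = \sqrt{8 - 404} = \sqrt{-396} = 6 i \sqrt{11} \approx 19.9 i$)
$h r = 6 i \sqrt{11} \left(-154\right) = - 924 i \sqrt{11}$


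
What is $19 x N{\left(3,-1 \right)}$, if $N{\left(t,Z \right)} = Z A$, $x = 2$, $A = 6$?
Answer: $-228$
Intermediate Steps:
$N{\left(t,Z \right)} = 6 Z$ ($N{\left(t,Z \right)} = Z 6 = 6 Z$)
$19 x N{\left(3,-1 \right)} = 19 \cdot 2 \cdot 6 \left(-1\right) = 38 \left(-6\right) = -228$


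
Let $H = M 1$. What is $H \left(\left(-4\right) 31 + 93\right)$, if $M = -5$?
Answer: $155$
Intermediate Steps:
$H = -5$ ($H = \left(-5\right) 1 = -5$)
$H \left(\left(-4\right) 31 + 93\right) = - 5 \left(\left(-4\right) 31 + 93\right) = - 5 \left(-124 + 93\right) = \left(-5\right) \left(-31\right) = 155$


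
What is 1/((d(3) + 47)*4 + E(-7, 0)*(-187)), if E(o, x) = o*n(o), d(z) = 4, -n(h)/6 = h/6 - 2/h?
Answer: 1/7123 ≈ 0.00014039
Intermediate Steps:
n(h) = -h + 12/h (n(h) = -6*(h/6 - 2/h) = -6*(-2/h + h/6) = -h + 12/h)
E(o, x) = o*(-o + 12/o)
1/((d(3) + 47)*4 + E(-7, 0)*(-187)) = 1/((4 + 47)*4 + (12 - 1*(-7)²)*(-187)) = 1/(51*4 + (12 - 1*49)*(-187)) = 1/(204 + (12 - 49)*(-187)) = 1/(204 - 37*(-187)) = 1/(204 + 6919) = 1/7123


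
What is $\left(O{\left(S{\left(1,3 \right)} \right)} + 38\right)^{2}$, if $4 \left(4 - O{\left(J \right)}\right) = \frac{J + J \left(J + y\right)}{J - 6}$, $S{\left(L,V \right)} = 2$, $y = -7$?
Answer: $\frac{6889}{4} \approx 1722.3$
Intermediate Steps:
$O{\left(J \right)} = 4 - \frac{J + J \left(-7 + J\right)}{4 \left(-6 + J\right)}$ ($O{\left(J \right)} = 4 - \frac{\left(J + J \left(J - 7\right)\right) \frac{1}{J - 6}}{4} = 4 - \frac{\left(J + J \left(-7 + J\right)\right) \frac{1}{-6 + J}}{4} = 4 - \frac{\frac{1}{-6 + J} \left(J + J \left(-7 + J\right)\right)}{4} = 4 - \frac{J + J \left(-7 + J\right)}{4 \left(-6 + J\right)}$)
$\left(O{\left(S{\left(1,3 \right)} \right)} + 38\right)^{2} = \left(\left(4 - \frac{1}{2}\right) + 38\right)^{2} = \left(\frac{7}{2} + 38\right)^{2} = \left(\frac{83}{2}\right)^{2} = \frac{6889}{4}$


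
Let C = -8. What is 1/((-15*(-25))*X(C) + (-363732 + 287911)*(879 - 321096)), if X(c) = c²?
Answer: 1/24279197157 ≈ 4.1187e-11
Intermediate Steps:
1/((-15*(-25))*X(C) + (-363732 + 287911)*(879 - 321096)) = 1/(-15*(-25)*(-8)² + (-363732 + 287911)*(879 - 321096)) = 1/(375*64 - 75821*(-320217)) = 1/(24000 + 24279173157) = 1/24279197157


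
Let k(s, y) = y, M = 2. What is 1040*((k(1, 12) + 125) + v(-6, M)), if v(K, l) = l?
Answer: 144560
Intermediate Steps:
1040*((k(1, 12) + 125) + v(-6, M)) = 1040*((12 + 125) + 2) = 1040*(137 + 2) = 1040*139 = 144560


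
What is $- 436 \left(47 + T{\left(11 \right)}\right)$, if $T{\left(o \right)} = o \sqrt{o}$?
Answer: $-20492 - 4796 \sqrt{11} \approx -36399.0$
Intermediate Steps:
$T{\left(o \right)} = o^{\frac{3}{2}}$
$- 436 \left(47 + T{\left(11 \right)}\right) = - 436 \left(47 + 11^{\frac{3}{2}}\right) = - 436 \left(47 + 11 \sqrt{11}\right) = -20492 - 4796 \sqrt{11}$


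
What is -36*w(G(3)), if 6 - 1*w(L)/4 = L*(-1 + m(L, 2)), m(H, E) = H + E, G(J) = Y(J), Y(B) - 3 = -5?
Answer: -576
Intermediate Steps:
Y(B) = -2 (Y(B) = 3 - 5 = -2)
G(J) = -2
m(H, E) = E + H
w(L) = 24 - 4*L*(1 + L) (w(L) = 24 - 4*L*(-1 + (2 + L)) = 24 - 4*L*(1 + L))
-36*w(G(3)) = -36*(24 - 4*(-2) - 4*(-2)²) = -36*(24 + 8 - 4*4) = -36*(24 + 8 - 16) = -36*16 = -576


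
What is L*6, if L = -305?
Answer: -1830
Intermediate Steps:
L*6 = -305*6 = -1830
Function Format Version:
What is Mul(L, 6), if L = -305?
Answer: -1830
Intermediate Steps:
Mul(L, 6) = Mul(-305, 6) = -1830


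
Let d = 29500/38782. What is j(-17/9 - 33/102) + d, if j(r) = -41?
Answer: -780281/19391 ≈ -40.239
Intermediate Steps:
d = 14750/19391 (d = 29500*(1/38782) = 14750/19391 ≈ 0.76066)
j(-17/9 - 33/102) + d = -41 + 14750/19391 = -780281/19391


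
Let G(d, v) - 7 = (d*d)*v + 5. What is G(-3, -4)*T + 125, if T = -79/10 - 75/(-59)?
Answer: 83807/295 ≈ 284.09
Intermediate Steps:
G(d, v) = 12 + v*d**2 (G(d, v) = 7 + ((d*d)*v + 5) = 7 + (d**2*v + 5) = 7 + (v*d**2 + 5) = 7 + (5 + v*d**2) = 12 + v*d**2)
T = -3911/590 (T = -79*1/10 - 75*(-1/59) = -79/10 + 75/59 = -3911/590 ≈ -6.6288)
G(-3, -4)*T + 125 = (12 - 4*(-3)**2)*(-3911/590) + 125 = (12 - 4*9)*(-3911/590) + 125 = (12 - 36)*(-3911/590) + 125 = -24*(-3911/590) + 125 = 46932/295 + 125 = 83807/295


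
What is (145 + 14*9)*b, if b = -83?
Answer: -22493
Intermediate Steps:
(145 + 14*9)*b = (145 + 14*9)*(-83) = (145 + 126)*(-83) = 271*(-83) = -22493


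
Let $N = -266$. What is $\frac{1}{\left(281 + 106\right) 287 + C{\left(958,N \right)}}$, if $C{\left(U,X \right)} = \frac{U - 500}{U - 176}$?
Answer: $\frac{391}{43428208} \approx 9.0034 \cdot 10^{-6}$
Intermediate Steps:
$C{\left(U,X \right)} = \frac{-500 + U}{-176 + U}$
$\frac{1}{\left(281 + 106\right) 287 + C{\left(958,N \right)}} = \frac{1}{\left(281 + 106\right) 287 + \frac{-500 + 958}{-176 + 958}} = \frac{1}{387 \cdot 287 + \frac{1}{782} \cdot 458} = \frac{1}{111069 + \frac{1}{782} \cdot 458} = \frac{1}{111069 + \frac{229}{391}} = \frac{1}{\frac{43428208}{391}} = \frac{391}{43428208}$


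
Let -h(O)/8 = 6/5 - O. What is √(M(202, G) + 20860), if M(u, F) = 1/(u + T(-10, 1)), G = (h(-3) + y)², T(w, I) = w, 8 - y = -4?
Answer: √12015363/24 ≈ 144.43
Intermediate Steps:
y = 12 (y = 8 - 1*(-4) = 8 + 4 = 12)
h(O) = -48/5 + 8*O (h(O) = -8*(6/5 - O) = -48/5 + 8*O)
G = 11664/25 (G = ((-48/5 + 8*(-3)) + 12)² = ((-48/5 - 24) + 12)² = (-168/5 + 12)² = (-108/5)² = 11664/25 ≈ 466.56)
M(u, F) = 1/(-10 + u) (M(u, F) = 1/(u - 10) = 1/(-10 + u))
√(M(202, G) + 20860) = √(1/(-10 + 202) + 20860) = √(1/192 + 20860) = √(4005121/192) = √12015363/24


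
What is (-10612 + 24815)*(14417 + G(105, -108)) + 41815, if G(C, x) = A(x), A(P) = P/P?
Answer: 204820669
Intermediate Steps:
A(P) = 1
G(C, x) = 1
(-10612 + 24815)*(14417 + G(105, -108)) + 41815 = (-10612 + 24815)*(14417 + 1) + 41815 = 14203*14418 + 41815 = 204778854 + 41815 = 204820669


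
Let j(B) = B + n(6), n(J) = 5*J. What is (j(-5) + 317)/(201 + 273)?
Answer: 57/79 ≈ 0.72152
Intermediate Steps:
j(B) = 30 + B (j(B) = B + 5*6 = B + 30 = 30 + B)
(j(-5) + 317)/(201 + 273) = ((30 - 5) + 317)/(201 + 273) = (25 + 317)/474 = 342*(1/474) = 57/79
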